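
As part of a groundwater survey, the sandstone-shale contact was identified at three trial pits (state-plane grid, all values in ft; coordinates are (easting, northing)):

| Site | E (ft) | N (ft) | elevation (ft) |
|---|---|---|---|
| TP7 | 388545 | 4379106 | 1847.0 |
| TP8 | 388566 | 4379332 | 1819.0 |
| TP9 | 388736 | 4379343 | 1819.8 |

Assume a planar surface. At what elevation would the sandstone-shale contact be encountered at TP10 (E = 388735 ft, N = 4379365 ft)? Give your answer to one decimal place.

Let the plane be z = a·E + b·N + c.
TP8−TP7: 21a + 226b = −28;  TP9−TP7: 191a + 237b = −27.2.
Solving gives a = 0.012799497, b = −0.125083139.
Then c = 1847 − a·388545 − b·4379106 = 544626.14.
At (388735, 4379365): z = 4975.6 − 547784.7 + 544626.14 = 1817.0 ft.

1817.0 ft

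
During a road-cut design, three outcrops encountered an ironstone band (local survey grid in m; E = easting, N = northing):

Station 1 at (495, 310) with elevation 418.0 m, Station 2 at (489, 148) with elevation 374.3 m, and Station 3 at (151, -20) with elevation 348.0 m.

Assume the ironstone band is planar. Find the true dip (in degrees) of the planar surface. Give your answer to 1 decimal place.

Two edge vectors: Station 1→Station 2 = (-6, -162, -43.7), Station 1→Station 3 = (-344, -330, -70).
Normal n = (Station 1→Station 2) × (Station 1→Station 3) = (-3081, 14612.8, -53748).
So ∂z/∂E = −n_x/n_z = −0.05732 and ∂z/∂N = −n_y/n_z = 0.27188.
Gradient magnitude |∇z| = √(a² + b²) = √(0.00329 + 0.07392) = 0.27785.
True dip = arctan(0.27785) = 15.5°, dipping toward SSE (azimuth ≈ 168°).

15.5°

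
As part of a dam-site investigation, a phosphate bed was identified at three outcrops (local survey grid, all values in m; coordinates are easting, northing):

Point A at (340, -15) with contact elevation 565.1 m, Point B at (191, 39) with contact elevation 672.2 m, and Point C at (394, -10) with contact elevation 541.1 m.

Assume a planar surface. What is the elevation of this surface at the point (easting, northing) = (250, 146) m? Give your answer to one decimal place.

707.2 m

Let the plane be z = a·easting + b·northing + c.
Point B−Point A: −149a + 54b = 107.1;  Point C−Point A: 54a + 5b = −24.
Solving gives a = −0.50027, b = 0.60295.
Then c = 565.1 − a·340 − b·-15 = 744.24.
At (250, 146): z = −125.1 + 88.0 + 744.24 = 707.2 m.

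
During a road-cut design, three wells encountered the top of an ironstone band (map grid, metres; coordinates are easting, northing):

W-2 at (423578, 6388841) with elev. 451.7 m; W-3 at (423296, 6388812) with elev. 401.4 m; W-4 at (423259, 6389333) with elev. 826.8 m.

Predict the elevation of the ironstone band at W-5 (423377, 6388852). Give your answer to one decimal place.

Let the plane be z = a·easting + b·northing + c.
W-3−W-2: −282a − 29b = −50.3;  W-4−W-2: −319a + 492b = 375.1.
Solving gives a = 0.093717355, b = 0.823162269.
Then c = 451.7 − a·423578 − b·6388841 = −5298297.76.
At (423377, 6388852): z = 39677.8 + 5259061.9 − 5298297.76 = 441.9 m.

441.9 m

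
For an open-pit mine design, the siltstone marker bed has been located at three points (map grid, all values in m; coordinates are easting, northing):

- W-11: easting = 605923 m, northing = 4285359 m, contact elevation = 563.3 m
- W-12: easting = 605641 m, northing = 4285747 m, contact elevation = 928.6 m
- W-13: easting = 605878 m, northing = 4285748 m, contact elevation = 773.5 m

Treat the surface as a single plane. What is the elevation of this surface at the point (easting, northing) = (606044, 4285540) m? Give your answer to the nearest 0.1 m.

567.9 m

Let the plane be z = a·easting + b·northing + c.
W-12−W-11: −282a + 388b = 365.3;  W-13−W-11: −45a + 389b = 210.2.
Solving gives a = −0.656389991, b = 0.464427893.
Then c = 563.3 − a·605923 − b·4285359 = −1591955.16.
At (606044, 4285540): z = −397801.2 + 1990324.3 − 1591955.16 = 567.9 m.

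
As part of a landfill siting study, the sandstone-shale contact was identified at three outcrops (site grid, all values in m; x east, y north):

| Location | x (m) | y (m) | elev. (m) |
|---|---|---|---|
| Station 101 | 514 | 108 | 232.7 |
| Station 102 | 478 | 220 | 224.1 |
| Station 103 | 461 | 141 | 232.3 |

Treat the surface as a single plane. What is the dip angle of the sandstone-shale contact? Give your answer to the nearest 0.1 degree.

6.0°

Two edge vectors: Station 101→Station 102 = (-36, 112, -8.6), Station 101→Station 103 = (-53, 33, -0.4).
Normal n = (Station 101→Station 102) × (Station 101→Station 103) = (239, 441.4, 4748).
So ∂z/∂x = −n_x/n_z = −0.05034 and ∂z/∂y = −n_y/n_z = −0.09297.
Gradient magnitude |∇z| = √(a² + b²) = √(0.00253 + 0.00864) = 0.10572.
True dip = arctan(0.10572) = 6.0°, dipping toward NNE (azimuth ≈ 028°).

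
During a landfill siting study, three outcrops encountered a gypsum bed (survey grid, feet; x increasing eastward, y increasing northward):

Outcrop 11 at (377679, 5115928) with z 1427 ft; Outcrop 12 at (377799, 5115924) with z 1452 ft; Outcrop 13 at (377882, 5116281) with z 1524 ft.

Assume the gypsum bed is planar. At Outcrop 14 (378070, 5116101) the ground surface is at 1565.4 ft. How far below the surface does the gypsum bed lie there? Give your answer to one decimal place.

Two edge vectors: Outcrop 11→Outcrop 12 = (120, -4, 25), Outcrop 11→Outcrop 13 = (203, 353, 97).
Normal n = (Outcrop 11→Outcrop 12) × (Outcrop 11→Outcrop 13) = (-9213, -6565, 43172).
So ∂z/∂x = −n_x/n_z = 0.213402205 and ∂z/∂y = −n_y/n_z = 0.152066154.
Intercept c from Outcrop 11: 1427 − 80597.53 − 777959.50 = −857130.03.
At (378070, 5116101): z_contact = 80680.97 + 777985.80 − 857130.03 = 1536.75 ft.
Depth below ground = 1565.4 − 1536.75 = 28.7 ft.

28.7 ft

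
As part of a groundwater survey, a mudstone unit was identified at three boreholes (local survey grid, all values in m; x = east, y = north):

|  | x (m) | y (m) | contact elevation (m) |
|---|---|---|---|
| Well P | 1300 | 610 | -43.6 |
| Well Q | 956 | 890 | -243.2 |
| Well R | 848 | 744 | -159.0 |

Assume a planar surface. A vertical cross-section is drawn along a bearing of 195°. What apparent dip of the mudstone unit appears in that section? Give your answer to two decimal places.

Let the plane be z = a·x + b·y + c.
Well Q−Well P: −344a + 280b = −199.6;  Well R−Well P: −452a + 134b = −115.4.
Solving gives a = 0.06917, b = −0.62788.
Unit vector along 195° is (sin 195°, cos 195°) = (-0.2588, -0.9659).
Slope in that direction = a·(-0.2588) + b·(-0.9659) = 0.58858.
Apparent dip = arctan|0.58858| = 30.48° (true dip is 32.3°, so apparent ≤ true as expected).

30.48°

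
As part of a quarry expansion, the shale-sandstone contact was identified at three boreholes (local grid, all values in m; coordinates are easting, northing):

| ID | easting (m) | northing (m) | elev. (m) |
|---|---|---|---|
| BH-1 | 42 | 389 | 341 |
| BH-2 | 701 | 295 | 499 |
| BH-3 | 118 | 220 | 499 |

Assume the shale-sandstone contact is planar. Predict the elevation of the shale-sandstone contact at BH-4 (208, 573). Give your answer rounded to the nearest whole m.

197 m

Let the plane be z = a·easting + b·northing + c.
BH-2−BH-1: 659a − 94b = 158;  BH-3−BH-1: 76a − 169b = 158.
Solving gives a = 0.11369, b = −0.88378.
Then c = 341 − a·42 − b·389 = 680.02.
At (208, 573): z = 23.6 − 506.4 + 680.02 = 197.3 m.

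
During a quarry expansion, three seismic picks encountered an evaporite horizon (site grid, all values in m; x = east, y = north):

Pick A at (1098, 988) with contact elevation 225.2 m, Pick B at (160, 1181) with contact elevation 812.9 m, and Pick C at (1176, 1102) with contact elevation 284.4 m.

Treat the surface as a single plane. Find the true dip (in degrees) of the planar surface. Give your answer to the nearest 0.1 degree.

43.5°

Let the plane be z = a·x + b·y + c.
Pick B−Pick A: −938a + 193b = 587.7;  Pick C−Pick A: 78a + 114b = 59.2.
Solving gives a = −0.45556, b = 0.83100.
Gradient magnitude |∇z| = √(a² + b²) = √(0.20754 + 0.69056) = 0.94768.
True dip = arctan(0.94768) = 43.5°, dipping toward SSE (azimuth ≈ 151°).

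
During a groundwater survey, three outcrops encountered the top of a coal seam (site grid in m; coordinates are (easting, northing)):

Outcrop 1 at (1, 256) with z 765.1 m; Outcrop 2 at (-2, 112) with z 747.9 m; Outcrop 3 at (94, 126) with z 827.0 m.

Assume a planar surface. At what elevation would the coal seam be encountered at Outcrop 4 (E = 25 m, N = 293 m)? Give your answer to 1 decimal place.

788.3 m

Let the plane be z = a·E + b·N + c.
Outcrop 2−Outcrop 1: −3a − 144b = −17.2;  Outcrop 3−Outcrop 1: 93a − 130b = 61.9.
Solving gives a = 0.80900, b = 0.10259.
Then c = 765.1 − a·1 − b·256 = 738.03.
At (25, 293): z = 20.2 + 30.1 + 738.03 = 788.3 m.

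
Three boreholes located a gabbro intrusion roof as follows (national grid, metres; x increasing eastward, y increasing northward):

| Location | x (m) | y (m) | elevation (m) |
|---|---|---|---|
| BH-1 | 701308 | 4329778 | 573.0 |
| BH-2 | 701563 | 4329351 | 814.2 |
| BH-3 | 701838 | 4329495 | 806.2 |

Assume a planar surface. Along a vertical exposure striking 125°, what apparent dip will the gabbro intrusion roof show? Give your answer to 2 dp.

Two edge vectors: BH-1→BH-2 = (255, -427, 241.2), BH-1→BH-3 = (530, -283, 233.2).
Normal n = (BH-1→BH-2) × (BH-1→BH-3) = (-31316.8, 68370, 154145).
So ∂z/∂x = −n_x/n_z = 0.20316 and ∂z/∂y = −n_y/n_z = −0.44354.
Unit vector along 125° is (sin 125°, cos 125°) = (0.8192, -0.5736).
Slope in that direction = a·(0.8192) + b·(-0.5736) = 0.42083.
Apparent dip = arctan|0.42083| = 22.82° (true dip is 26.0°, so apparent ≤ true as expected).

22.82°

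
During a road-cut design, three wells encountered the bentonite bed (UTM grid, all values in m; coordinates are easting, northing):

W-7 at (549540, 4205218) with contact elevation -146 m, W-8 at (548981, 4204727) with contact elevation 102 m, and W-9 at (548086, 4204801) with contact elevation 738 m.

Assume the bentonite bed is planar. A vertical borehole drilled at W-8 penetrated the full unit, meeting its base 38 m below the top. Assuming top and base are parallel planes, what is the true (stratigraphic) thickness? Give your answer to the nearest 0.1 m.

Two edge vectors: W-7→W-8 = (-559, -491, 248), W-7→W-9 = (-1454, -417, 884).
Normal n = (W-7→W-8) × (W-7→W-9) = (-330628, 133564, -480811).
So ∂z/∂easting = −n_x/n_z = −0.68765 and ∂z/∂northing = −n_y/n_z = 0.27779.
|∇z| = √(a²+b²) = 0.74164, so dip δ = arctan(0.74164) = 36.56°.
True thickness = vertical thickness × cos δ = 38 × cos 36.56° = 30.5 m.

30.5 m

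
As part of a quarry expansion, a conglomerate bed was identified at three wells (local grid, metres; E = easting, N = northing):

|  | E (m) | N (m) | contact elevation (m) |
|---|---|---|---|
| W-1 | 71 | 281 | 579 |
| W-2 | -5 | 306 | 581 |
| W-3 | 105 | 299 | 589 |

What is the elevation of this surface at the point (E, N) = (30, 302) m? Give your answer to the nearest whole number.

Two edge vectors: W-1→W-2 = (-76, 25, 2), W-1→W-3 = (34, 18, 10).
Normal n = (W-1→W-2) × (W-1→W-3) = (214, 828, -2218).
So ∂z/∂E = −n_x/n_z = 0.09648 and ∂z/∂N = −n_y/n_z = 0.37331.
Intercept c from W-1: 579 − 6.85 − 104.90 = 467.25.
At (30, 302): z = 2.9 + 112.7 + 467.25 = 582.9 m.

583 m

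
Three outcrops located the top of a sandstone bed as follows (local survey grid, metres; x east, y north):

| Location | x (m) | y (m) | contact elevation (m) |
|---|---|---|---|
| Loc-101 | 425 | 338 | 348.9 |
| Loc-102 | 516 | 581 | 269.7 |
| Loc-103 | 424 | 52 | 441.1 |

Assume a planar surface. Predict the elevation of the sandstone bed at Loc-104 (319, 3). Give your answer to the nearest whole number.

458 m

Two edge vectors: Loc-101→Loc-102 = (91, 243, -79.2), Loc-101→Loc-103 = (-1, -286, 92.2).
Normal n = (Loc-101→Loc-102) × (Loc-101→Loc-103) = (-246.6, -8311, -25783).
So ∂z/∂x = −n_x/n_z = −0.00956 and ∂z/∂y = −n_y/n_z = −0.32234.
Intercept c from Loc-101: 348.9 + 4.06 + 108.95 = 461.92.
At (319, 3): z = −3.1 − 1.0 + 461.92 = 457.9 m.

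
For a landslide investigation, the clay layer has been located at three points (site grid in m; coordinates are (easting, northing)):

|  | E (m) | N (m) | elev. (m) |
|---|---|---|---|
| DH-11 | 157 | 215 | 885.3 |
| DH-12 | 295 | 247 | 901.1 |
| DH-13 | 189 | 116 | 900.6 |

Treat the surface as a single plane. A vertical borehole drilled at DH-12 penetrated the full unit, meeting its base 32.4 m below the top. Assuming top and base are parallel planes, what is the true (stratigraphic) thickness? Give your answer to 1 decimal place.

31.9 m

Two edge vectors: DH-11→DH-12 = (138, 32, 15.8), DH-11→DH-13 = (32, -99, 15.3).
Normal n = (DH-11→DH-12) × (DH-11→DH-13) = (2053.8, -1605.8, -14686).
So ∂z/∂E = −n_x/n_z = 0.13985 and ∂z/∂N = −n_y/n_z = −0.10934.
|∇z| = √(a²+b²) = 0.17752, so dip δ = arctan(0.17752) = 10.07°.
True thickness = vertical thickness × cos δ = 32.4 × cos 10.07° = 31.9 m.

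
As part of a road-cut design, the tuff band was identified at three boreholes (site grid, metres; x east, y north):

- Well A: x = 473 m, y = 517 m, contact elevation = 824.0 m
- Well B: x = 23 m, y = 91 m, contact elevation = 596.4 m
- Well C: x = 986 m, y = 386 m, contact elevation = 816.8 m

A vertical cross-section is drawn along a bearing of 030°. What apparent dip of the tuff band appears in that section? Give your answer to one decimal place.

Two edge vectors: Well A→Well B = (-450, -426, -227.6), Well A→Well C = (513, -131, -7.2).
Normal n = (Well A→Well B) × (Well A→Well C) = (-26748.4, -119998.8, 277488).
So ∂z/∂x = −n_x/n_z = 0.09639 and ∂z/∂y = −n_y/n_z = 0.43245.
Unit vector along 030° is (sin 30°, cos 30°) = (0.5000, 0.8660).
Slope in that direction = a·(0.5000) + b·(0.8660) = 0.42271.
Apparent dip = arctan|0.42271| = 22.9° (true dip is 23.9°, so apparent ≤ true as expected).

22.9°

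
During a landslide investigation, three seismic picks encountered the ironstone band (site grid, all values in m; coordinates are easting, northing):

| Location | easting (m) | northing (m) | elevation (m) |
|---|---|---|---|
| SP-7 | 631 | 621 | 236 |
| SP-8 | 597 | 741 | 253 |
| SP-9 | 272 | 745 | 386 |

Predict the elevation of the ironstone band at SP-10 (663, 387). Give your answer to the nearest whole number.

Two edge vectors: SP-7→SP-8 = (-34, 120, 17), SP-7→SP-9 = (-359, 124, 150).
Normal n = (SP-7→SP-8) × (SP-7→SP-9) = (15892, -1003, 38864).
So ∂z/∂easting = −n_x/n_z = −0.40891 and ∂z/∂northing = −n_y/n_z = 0.02581.
Intercept c from SP-7: 236 + 258.02 − 16.03 = 478.00.
At (663, 387): z = −271.1 + 10.0 + 478.00 = 216.9 m.

217 m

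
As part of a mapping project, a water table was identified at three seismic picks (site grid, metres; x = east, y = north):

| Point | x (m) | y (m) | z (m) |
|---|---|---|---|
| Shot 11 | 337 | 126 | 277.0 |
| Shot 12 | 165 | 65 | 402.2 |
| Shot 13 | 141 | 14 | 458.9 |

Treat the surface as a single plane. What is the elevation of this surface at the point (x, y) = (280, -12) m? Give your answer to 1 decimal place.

427.2 m

Let the plane be z = a·x + b·y + c.
Shot 12−Shot 11: −172a − 61b = 125.2;  Shot 13−Shot 11: −196a − 112b = 181.9.
Solving gives a = −0.40045, b = −0.92332.
Then c = 277 − a·337 − b·126 = 528.29.
At (280, -12): z = −112.1 + 11.1 + 528.29 = 427.2 m.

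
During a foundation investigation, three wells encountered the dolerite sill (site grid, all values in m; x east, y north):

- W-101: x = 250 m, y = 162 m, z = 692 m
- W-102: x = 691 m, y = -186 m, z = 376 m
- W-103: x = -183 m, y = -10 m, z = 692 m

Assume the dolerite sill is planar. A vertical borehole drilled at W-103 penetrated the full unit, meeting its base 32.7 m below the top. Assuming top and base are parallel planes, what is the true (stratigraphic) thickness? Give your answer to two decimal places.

27.42 m

Let the plane be z = a·x + b·y + c.
W-102−W-101: 441a − 348b = −316;  W-103−W-101: −433a − 172b = 0.
Solving gives a = −0.23993, b = 0.60400.
|∇z| = √(a²+b²) = 0.64991, so dip δ = arctan(0.64991) = 33.02°.
True thickness = vertical thickness × cos δ = 32.7 × cos 33.02° = 27.42 m.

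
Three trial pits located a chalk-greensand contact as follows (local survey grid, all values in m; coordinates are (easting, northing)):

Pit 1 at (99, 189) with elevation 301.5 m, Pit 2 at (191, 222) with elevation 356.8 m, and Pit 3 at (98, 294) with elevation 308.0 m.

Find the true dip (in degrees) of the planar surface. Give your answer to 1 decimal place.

Two edge vectors: Pit 1→Pit 2 = (92, 33, 55.3), Pit 1→Pit 3 = (-1, 105, 6.5).
Normal n = (Pit 1→Pit 2) × (Pit 1→Pit 3) = (-5592, -653.3, 9693).
So ∂z/∂E = −n_x/n_z = 0.57691 and ∂z/∂N = −n_y/n_z = 0.06740.
Gradient magnitude |∇z| = √(a² + b²) = √(0.33283 + 0.00454) = 0.58083.
True dip = arctan(0.58083) = 30.1°, dipping toward W (azimuth ≈ 263°).

30.1°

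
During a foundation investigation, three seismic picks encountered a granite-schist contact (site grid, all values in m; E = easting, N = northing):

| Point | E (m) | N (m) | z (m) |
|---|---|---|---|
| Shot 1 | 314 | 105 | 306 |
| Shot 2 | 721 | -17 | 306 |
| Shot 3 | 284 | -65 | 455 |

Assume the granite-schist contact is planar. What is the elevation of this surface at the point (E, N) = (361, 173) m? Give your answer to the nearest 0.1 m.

237.7 m

Let the plane be z = a·E + b·N + c.
Shot 2−Shot 1: 407a − 122b = 0;  Shot 3−Shot 1: −30a − 170b = 149.
Solving gives a = −0.24953, b = −0.83244.
Then c = 306 − a·314 − b·105 = 471.76.
At (361, 173): z = −90.1 − 144.0 + 471.76 = 237.7 m.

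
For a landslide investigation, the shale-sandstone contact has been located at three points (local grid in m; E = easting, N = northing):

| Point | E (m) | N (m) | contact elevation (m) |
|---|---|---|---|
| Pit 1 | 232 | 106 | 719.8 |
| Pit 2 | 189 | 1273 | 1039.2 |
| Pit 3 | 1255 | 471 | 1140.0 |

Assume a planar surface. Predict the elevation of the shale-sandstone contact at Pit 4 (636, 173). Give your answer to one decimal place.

863.8 m

Let the plane be z = a·E + b·N + c.
Pit 2−Pit 1: −43a + 1167b = 319.4;  Pit 3−Pit 1: 1023a + 365b = 420.2.
Solving gives a = 0.309038, b = 0.285080.
Then c = 719.8 − a·232 − b·106 = 617.88.
At (636, 173): z = 196.5 + 49.3 + 617.88 = 863.8 m.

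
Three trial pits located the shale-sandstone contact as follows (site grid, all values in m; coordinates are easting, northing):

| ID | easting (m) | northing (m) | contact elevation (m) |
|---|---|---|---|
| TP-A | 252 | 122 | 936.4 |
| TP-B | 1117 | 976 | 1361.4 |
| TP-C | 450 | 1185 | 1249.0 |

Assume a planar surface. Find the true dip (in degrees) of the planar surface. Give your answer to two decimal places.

19.27°

Two edge vectors: TP-A→TP-B = (865, 854, 425), TP-A→TP-C = (198, 1063, 312.6).
Normal n = (TP-A→TP-B) × (TP-A→TP-C) = (-184814.6, -186249, 750403).
So ∂z/∂easting = −n_x/n_z = 0.24629 and ∂z/∂northing = −n_y/n_z = 0.24820.
Gradient magnitude |∇z| = √(a² + b²) = √(0.06066 + 0.06160) = 0.34966.
True dip = arctan(0.34966) = 19.27°, dipping toward SW (azimuth ≈ 225°).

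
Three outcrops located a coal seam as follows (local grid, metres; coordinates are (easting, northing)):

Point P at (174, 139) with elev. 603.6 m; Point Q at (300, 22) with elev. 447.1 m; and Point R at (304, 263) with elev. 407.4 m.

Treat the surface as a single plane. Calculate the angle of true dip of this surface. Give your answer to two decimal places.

54.09°

Let the plane be z = a·E + b·N + c.
Point Q−Point P: 126a − 117b = −156.5;  Point R−Point P: 130a + 124b = −196.2.
Solving gives a = −1.37385, b = −0.14193.
Gradient magnitude |∇z| = √(a² + b²) = √(1.88747 + 0.02014) = 1.38117.
True dip = arctan(1.38117) = 54.09°, dipping toward E (azimuth ≈ 084°).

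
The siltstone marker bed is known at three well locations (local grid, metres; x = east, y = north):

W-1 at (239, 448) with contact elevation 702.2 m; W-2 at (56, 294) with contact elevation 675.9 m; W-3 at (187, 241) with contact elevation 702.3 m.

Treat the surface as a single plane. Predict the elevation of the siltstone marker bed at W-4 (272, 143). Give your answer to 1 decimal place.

722.4 m

Two edge vectors: W-1→W-2 = (-183, -154, -26.3), W-1→W-3 = (-52, -207, 0.1).
Normal n = (W-1→W-2) × (W-1→W-3) = (-5459.5, 1385.9, 29873).
So ∂z/∂x = −n_x/n_z = 0.18276 and ∂z/∂y = −n_y/n_z = −0.04639.
Intercept c from W-1: 702.2 − 43.68 + 20.78 = 679.31.
At (272, 143): z = 49.7 − 6.6 + 679.31 = 722.4 m.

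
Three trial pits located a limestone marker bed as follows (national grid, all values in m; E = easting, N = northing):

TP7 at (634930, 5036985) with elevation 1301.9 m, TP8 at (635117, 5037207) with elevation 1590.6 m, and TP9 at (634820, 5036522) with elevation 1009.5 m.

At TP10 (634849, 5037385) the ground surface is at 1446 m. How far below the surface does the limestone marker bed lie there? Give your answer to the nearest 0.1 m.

86.2 m

Two edge vectors: TP7→TP8 = (187, 222, 288.7), TP7→TP9 = (-110, -463, -292.4).
Normal n = (TP7→TP8) × (TP7→TP9) = (68755.3, 22921.8, -62161).
So ∂z/∂E = −n_x/n_z = 1.106084201 and ∂z/∂N = −n_y/n_z = 0.368748894.
Intercept c from TP7: 1301.9 − 702286.04 − 1857382.65 = −2558366.79.
At (634849, 5037385): z_contact = 702196.45 + 1857530.15 − 2558366.79 = 1359.81 m.
Depth below ground = 1446 − 1359.81 = 86.2 m.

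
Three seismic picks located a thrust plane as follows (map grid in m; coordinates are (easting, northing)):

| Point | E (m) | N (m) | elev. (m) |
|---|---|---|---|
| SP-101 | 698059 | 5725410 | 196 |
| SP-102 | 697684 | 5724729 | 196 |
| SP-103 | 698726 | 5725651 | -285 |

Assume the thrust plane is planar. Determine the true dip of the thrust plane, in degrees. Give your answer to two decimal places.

Two edge vectors: SP-101→SP-102 = (-375, -681, 0), SP-101→SP-103 = (667, 241, -481).
Normal n = (SP-101→SP-102) × (SP-101→SP-103) = (327561, -180375, 363852).
So ∂z/∂E = −n_x/n_z = −0.90026 and ∂z/∂N = −n_y/n_z = 0.49574.
Gradient magnitude |∇z| = √(a² + b²) = √(0.81047 + 0.24576) = 1.02773.
True dip = arctan(1.02773) = 45.78°, dipping toward ESE (azimuth ≈ 119°).

45.78°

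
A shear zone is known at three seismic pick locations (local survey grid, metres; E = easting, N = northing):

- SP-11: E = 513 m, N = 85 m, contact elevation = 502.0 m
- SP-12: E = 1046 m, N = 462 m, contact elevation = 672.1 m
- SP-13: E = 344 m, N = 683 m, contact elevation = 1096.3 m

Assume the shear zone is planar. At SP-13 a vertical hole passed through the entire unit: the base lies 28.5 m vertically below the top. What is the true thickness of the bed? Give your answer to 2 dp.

Two edge vectors: SP-11→SP-12 = (533, 377, 170.1), SP-11→SP-13 = (-169, 598, 594.3).
Normal n = (SP-11→SP-12) × (SP-11→SP-13) = (122331.3, -345508.8, 382447).
So ∂z/∂E = −n_x/n_z = −0.31986 and ∂z/∂N = −n_y/n_z = 0.90342.
|∇z| = √(a²+b²) = 0.95837, so dip δ = arctan(0.95837) = 43.78°.
True thickness = vertical thickness × cos δ = 28.5 × cos 43.78° = 20.58 m.

20.58 m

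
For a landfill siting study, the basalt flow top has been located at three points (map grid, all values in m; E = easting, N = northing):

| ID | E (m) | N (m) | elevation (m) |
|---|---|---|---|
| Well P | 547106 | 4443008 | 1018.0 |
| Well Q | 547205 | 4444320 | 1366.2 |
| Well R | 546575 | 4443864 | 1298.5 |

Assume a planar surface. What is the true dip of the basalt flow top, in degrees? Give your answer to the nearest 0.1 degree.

Let the plane be z = a·E + b·N + c.
Well Q−Well P: 99a + 1312b = 348.2;  Well R−Well P: −531a + 856b = 280.5.
Solving gives a = −0.08953, b = 0.27215.
Gradient magnitude |∇z| = √(a² + b²) = √(0.00801 + 0.07407) = 0.28650.
True dip = arctan(0.28650) = 16.0°, dipping toward SSE (azimuth ≈ 162°).

16.0°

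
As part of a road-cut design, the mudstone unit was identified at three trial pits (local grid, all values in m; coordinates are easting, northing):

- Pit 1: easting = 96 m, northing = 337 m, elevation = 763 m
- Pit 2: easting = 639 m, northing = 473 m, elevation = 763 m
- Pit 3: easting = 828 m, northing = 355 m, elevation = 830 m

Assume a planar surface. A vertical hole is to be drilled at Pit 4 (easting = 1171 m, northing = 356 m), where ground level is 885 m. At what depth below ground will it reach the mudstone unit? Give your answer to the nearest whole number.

Let the plane be z = a·easting + b·northing + c.
Pit 2−Pit 1: 543a + 136b = 0;  Pit 3−Pit 1: 732a + 18b = 67.
Solving gives a = 0.10149, b = −0.40523.
Then c = 763 − a·96 − b·337 = 889.82.
At (1171, 356): z_contact = 118.9 − 144.3 + 889.82 = 864.4 m.
Depth below ground = 885 − 864.4 = 21 m.

21 m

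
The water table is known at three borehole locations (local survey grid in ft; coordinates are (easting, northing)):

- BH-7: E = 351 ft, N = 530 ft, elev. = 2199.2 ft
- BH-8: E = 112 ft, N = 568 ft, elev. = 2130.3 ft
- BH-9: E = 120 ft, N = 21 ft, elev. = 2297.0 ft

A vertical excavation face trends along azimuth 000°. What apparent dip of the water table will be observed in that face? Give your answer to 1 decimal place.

16.8°

Two edge vectors: BH-7→BH-8 = (-239, 38, -68.9), BH-7→BH-9 = (-231, -509, 97.8).
Normal n = (BH-7→BH-8) × (BH-7→BH-9) = (-31353.7, 39290.1, 130429).
So ∂z/∂E = −n_x/n_z = 0.24039 and ∂z/∂N = −n_y/n_z = −0.30124.
Unit vector along 000° is (sin 0°, cos 0°) = (0.0000, 1.0000).
Slope in that direction = a·(0.0000) + b·(1.0000) = −0.30124.
Apparent dip = arctan|0.30124| = 16.8° (true dip is 21.1°, so apparent ≤ true as expected).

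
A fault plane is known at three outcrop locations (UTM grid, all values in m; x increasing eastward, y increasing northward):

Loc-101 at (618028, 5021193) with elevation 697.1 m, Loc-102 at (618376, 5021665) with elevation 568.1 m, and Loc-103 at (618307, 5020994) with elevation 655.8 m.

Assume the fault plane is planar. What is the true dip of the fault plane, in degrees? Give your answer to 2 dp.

Two edge vectors: Loc-101→Loc-102 = (348, 472, -129), Loc-101→Loc-103 = (279, -199, -41.3).
Normal n = (Loc-101→Loc-102) × (Loc-101→Loc-103) = (-45164.6, -21618.6, -200940).
So ∂z/∂x = −n_x/n_z = −0.22477 and ∂z/∂y = −n_y/n_z = −0.10759.
Gradient magnitude |∇z| = √(a² + b²) = √(0.05052 + 0.01158) = 0.24919.
True dip = arctan(0.24919) = 13.99°, dipping toward ENE (azimuth ≈ 064°).

13.99°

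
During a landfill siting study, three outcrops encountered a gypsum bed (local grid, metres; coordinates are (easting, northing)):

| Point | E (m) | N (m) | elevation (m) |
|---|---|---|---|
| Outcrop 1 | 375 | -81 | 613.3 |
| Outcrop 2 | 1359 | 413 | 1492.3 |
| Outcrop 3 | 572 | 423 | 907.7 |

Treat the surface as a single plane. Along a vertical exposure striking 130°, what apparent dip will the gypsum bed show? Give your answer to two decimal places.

Two edge vectors: Outcrop 1→Outcrop 2 = (984, 494, 879), Outcrop 1→Outcrop 3 = (197, 504, 294.4).
Normal n = (Outcrop 1→Outcrop 2) × (Outcrop 1→Outcrop 3) = (-297582.4, -116526.6, 398618).
So ∂z/∂E = −n_x/n_z = 0.74654 and ∂z/∂N = −n_y/n_z = 0.29233.
Unit vector along 130° is (sin 130°, cos 130°) = (0.7660, -0.6428).
Slope in that direction = a·(0.7660) + b·(-0.6428) = 0.38398.
Apparent dip = arctan|0.38398| = 21.01° (true dip is 38.7°, so apparent ≤ true as expected).

21.01°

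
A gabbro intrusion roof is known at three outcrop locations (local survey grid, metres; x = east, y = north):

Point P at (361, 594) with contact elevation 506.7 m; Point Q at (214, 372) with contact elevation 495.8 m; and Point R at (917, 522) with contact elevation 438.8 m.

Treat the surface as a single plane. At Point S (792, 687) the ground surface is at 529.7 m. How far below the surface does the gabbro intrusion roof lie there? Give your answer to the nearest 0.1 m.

Two edge vectors: Point P→Point Q = (-147, -222, -10.9), Point P→Point R = (556, -72, -67.9).
Normal n = (Point P→Point Q) × (Point P→Point R) = (14289, -16041.7, 134016).
So ∂z/∂x = −n_x/n_z = −0.10662 and ∂z/∂y = −n_y/n_z = 0.11970.
Intercept c from Point P: 506.7 + 38.49 − 71.10 = 474.09.
At (792, 687): z_contact = −84.44 + 82.23 + 474.09 = 471.88 m.
Depth below ground = 529.7 − 471.88 = 57.8 m.

57.8 m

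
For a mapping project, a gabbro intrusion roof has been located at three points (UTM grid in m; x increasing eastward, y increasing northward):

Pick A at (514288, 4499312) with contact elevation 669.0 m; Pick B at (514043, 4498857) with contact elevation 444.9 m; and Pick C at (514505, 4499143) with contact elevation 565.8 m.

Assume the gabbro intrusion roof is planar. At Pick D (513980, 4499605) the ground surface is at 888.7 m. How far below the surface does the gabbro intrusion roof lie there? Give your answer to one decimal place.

Two edge vectors: Pick A→Pick B = (-245, -455, -224.1), Pick A→Pick C = (217, -169, -103.2).
Normal n = (Pick A→Pick B) × (Pick A→Pick C) = (9083.1, -73913.7, 140140).
So ∂z/∂x = −n_x/n_z = −0.064814471 and ∂z/∂y = −n_y/n_z = 0.527427572.
Intercept c from Pick A: 669 + 33333.30 − 2373061.21 = −2339058.90.
At (513980, 4499605): z_contact = −33313.34 + 2373215.74 − 2339058.90 = 843.50 m.
Depth below ground = 888.7 − 843.50 = 45.2 m.

45.2 m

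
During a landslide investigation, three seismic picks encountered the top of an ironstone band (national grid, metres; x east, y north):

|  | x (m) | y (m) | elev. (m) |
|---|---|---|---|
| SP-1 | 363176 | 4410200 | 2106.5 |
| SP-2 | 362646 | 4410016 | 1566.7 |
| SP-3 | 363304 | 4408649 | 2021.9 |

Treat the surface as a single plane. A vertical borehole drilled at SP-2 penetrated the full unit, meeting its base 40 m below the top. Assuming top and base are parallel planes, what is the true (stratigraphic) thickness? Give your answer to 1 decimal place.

28.6 m

Two edge vectors: SP-1→SP-2 = (-530, -184, -539.8), SP-1→SP-3 = (128, -1551, -84.6).
Normal n = (SP-1→SP-2) × (SP-1→SP-3) = (-821663.4, -113932.4, 845582).
So ∂z/∂x = −n_x/n_z = 0.97171 and ∂z/∂y = −n_y/n_z = 0.13474.
|∇z| = √(a²+b²) = 0.98101, so dip δ = arctan(0.98101) = 44.45°.
True thickness = vertical thickness × cos δ = 40 × cos 44.45° = 28.6 m.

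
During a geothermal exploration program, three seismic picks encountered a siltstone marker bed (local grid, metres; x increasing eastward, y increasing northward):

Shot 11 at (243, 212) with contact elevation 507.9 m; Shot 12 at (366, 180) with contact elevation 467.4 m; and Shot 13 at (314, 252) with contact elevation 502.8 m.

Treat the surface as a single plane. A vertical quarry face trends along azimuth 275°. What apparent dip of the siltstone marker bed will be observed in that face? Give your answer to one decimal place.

15.3°

Two edge vectors: Shot 11→Shot 12 = (123, -32, -40.5), Shot 11→Shot 13 = (71, 40, -5.1).
Normal n = (Shot 11→Shot 12) × (Shot 11→Shot 13) = (1783.2, -2248.2, 7192).
So ∂z/∂x = −n_x/n_z = −0.24794 and ∂z/∂y = −n_y/n_z = 0.31260.
Unit vector along 275° is (sin 275°, cos 275°) = (-0.9962, 0.0872).
Slope in that direction = a·(-0.9962) + b·(0.0872) = 0.27424.
Apparent dip = arctan|0.27424| = 15.3° (true dip is 21.8°, so apparent ≤ true as expected).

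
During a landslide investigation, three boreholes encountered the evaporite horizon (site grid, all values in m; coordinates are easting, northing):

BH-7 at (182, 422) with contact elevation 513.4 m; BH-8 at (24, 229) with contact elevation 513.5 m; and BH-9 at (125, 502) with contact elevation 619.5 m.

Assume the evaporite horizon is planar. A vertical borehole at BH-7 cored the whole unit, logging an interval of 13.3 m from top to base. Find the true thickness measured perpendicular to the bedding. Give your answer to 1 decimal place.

Two edge vectors: BH-7→BH-8 = (-158, -193, 0.1), BH-7→BH-9 = (-57, 80, 106.1).
Normal n = (BH-7→BH-8) × (BH-7→BH-9) = (-20485.3, 16758.1, -23641).
So ∂z/∂easting = −n_x/n_z = −0.86652 and ∂z/∂northing = −n_y/n_z = 0.70886.
|∇z| = √(a²+b²) = 1.11952, so dip δ = arctan(1.11952) = 48.23°.
True thickness = vertical thickness × cos δ = 13.3 × cos 48.23° = 8.9 m.

8.9 m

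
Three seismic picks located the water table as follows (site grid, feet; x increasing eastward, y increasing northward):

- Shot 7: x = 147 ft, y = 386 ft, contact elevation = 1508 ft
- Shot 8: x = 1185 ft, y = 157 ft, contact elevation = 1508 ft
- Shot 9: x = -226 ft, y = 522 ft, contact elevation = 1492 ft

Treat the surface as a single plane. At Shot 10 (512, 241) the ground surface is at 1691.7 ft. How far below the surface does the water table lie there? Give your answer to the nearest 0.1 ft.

164.5 ft

Let the plane be z = a·x + b·y + c.
Shot 8−Shot 7: 1038a − 229b = 0;  Shot 9−Shot 7: −373a + 136b = −16.
Solving gives a = −0.065721, b = −0.297896.
Then c = 1508 − a·147 − b·386 = 1632.65.
At (512, 241): z_contact = −33.65 − 71.79 + 1632.65 = 1527.21 ft.
Depth below ground = 1691.7 − 1527.21 = 164.5 ft.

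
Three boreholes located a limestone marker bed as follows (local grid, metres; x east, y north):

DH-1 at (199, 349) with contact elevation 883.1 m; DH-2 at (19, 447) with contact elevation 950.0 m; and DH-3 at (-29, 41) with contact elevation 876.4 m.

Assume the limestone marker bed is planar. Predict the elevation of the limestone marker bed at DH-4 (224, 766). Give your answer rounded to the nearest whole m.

965 m

Let the plane be z = a·x + b·y + c.
DH-2−DH-1: −180a + 98b = 66.9;  DH-3−DH-1: −228a − 308b = −6.7.
Solving gives a = −0.25646, b = 0.21160.
Then c = 883.1 − a·199 − b·349 = 860.29.
At (224, 766): z = −57.4 + 162.1 + 860.29 = 964.9 m.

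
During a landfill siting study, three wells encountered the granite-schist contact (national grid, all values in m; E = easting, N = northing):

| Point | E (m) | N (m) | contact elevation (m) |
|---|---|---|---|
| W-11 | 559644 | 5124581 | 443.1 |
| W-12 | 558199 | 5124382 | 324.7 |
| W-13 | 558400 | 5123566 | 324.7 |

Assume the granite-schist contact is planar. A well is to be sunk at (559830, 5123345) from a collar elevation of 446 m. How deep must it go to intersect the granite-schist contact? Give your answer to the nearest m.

Two edge vectors: W-11→W-12 = (-1445, -199, -118.4), W-11→W-13 = (-1244, -1015, -118.4).
Normal n = (W-11→W-12) × (W-11→W-13) = (-96614.4, -23798.4, 1219119).
So ∂z/∂E = −n_x/n_z = 0.07924936 and ∂z/∂N = −n_y/n_z = 0.01952098.
Intercept c from W-11: 443.1 − 44351.43 − 100036.85 = −143945.18.
At (559830, 5123345): z_contact = 44366.2 + 100012.7 − 143945.18 = 433.7 m.
Depth below ground = 446 − 433.7 = 12 m.

12 m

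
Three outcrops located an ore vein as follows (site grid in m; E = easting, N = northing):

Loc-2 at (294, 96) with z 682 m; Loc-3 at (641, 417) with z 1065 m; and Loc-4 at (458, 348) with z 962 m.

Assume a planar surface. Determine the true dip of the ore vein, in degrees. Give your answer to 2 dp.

45.15°

Let the plane be z = a·E + b·N + c.
Loc-3−Loc-2: 347a + 321b = 383;  Loc-4−Loc-2: 164a + 252b = 280.
Solving gives a = 0.19069, b = 0.98701.
Gradient magnitude |∇z| = √(a² + b²) = √(0.03636 + 0.97419) = 1.00526.
True dip = arctan(1.00526) = 45.15°, dipping toward S (azimuth ≈ 191°).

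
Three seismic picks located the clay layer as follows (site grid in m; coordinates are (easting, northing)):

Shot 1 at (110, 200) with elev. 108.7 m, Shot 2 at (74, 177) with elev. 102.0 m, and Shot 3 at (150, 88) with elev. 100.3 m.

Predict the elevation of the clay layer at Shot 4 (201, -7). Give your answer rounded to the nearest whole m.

95 m

Let the plane be z = a·E + b·N + c.
Shot 2−Shot 1: −36a − 23b = −6.7;  Shot 3−Shot 1: 40a − 112b = −8.4.
Solving gives a = 0.11252, b = 0.11519.
Then c = 108.7 − a·110 − b·200 = 73.29.
At (201, -7): z = 22.6 − 0.8 + 73.29 = 95.1 m.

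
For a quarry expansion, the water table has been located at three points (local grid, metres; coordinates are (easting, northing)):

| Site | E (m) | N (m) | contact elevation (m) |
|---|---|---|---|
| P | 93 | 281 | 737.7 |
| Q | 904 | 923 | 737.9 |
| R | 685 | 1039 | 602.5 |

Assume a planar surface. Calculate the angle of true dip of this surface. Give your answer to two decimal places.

Two edge vectors: P→Q = (811, 642, 0.2), P→R = (592, 758, -135.2).
Normal n = (P→Q) × (P→R) = (-86950, 109765.6, 234674).
So ∂z/∂E = −n_x/n_z = 0.37051 and ∂z/∂N = −n_y/n_z = −0.46774.
Gradient magnitude |∇z| = √(a² + b²) = √(0.13728 + 0.21878) = 0.59671.
True dip = arctan(0.59671) = 30.82°, dipping toward NW (azimuth ≈ 322°).

30.82°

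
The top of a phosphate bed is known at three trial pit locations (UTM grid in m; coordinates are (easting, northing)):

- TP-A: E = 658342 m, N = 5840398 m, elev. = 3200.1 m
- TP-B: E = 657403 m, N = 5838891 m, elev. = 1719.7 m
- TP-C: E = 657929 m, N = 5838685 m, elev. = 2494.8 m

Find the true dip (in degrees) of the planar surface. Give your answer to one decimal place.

56.2°

Let the plane be z = a·E + b·N + c.
TP-B−TP-A: −939a − 1507b = −1480.4;  TP-C−TP-A: −413a − 1713b = −705.3.
Solving gives a = 1.49378, b = 0.05159.
Gradient magnitude |∇z| = √(a² + b²) = √(2.23137 + 0.00266) = 1.49467.
True dip = arctan(1.49467) = 56.2°, dipping toward W (azimuth ≈ 268°).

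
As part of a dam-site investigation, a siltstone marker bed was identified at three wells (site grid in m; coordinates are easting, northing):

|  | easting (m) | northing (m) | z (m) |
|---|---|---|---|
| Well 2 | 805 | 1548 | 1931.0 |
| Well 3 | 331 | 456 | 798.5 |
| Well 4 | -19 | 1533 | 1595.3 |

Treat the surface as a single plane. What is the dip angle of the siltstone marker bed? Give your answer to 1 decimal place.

43.6°

Let the plane be z = a·easting + b·northing + c.
Well 3−Well 2: −474a − 1092b = −1132.5;  Well 4−Well 2: −824a − 15b = −335.7.
Solving gives a = 0.39162, b = 0.86710.
Gradient magnitude |∇z| = √(a² + b²) = √(0.15336 + 0.75186) = 0.95143.
True dip = arctan(0.95143) = 43.6°, dipping toward SSW (azimuth ≈ 204°).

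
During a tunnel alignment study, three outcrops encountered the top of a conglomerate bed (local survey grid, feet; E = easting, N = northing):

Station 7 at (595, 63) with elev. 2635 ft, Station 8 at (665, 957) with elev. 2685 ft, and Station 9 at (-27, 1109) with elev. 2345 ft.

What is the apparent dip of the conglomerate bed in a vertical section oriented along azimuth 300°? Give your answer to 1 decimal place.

Two edge vectors: Station 7→Station 8 = (70, 894, 50), Station 7→Station 9 = (-622, 1046, -290).
Normal n = (Station 7→Station 8) × (Station 7→Station 9) = (-311560, -10800, 629288).
So ∂z/∂E = −n_x/n_z = 0.49510 and ∂z/∂N = −n_y/n_z = 0.01716.
Unit vector along 300° is (sin 300°, cos 300°) = (-0.8660, 0.5000).
Slope in that direction = a·(-0.8660) + b·(0.5000) = −0.42019.
Apparent dip = arctan|0.42019| = 22.8° (true dip is 26.4°, so apparent ≤ true as expected).

22.8°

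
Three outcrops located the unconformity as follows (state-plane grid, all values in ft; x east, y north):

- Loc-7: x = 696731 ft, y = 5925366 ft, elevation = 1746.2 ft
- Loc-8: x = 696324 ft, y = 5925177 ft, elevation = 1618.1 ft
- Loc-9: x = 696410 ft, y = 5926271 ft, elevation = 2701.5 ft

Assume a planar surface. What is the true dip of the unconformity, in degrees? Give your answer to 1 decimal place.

Two edge vectors: Loc-7→Loc-8 = (-407, -189, -128.1), Loc-7→Loc-9 = (-321, 905, 955.3).
Normal n = (Loc-7→Loc-8) × (Loc-7→Loc-9) = (-64621.2, 429927.2, -429004).
So ∂z/∂x = −n_x/n_z = −0.15063 and ∂z/∂y = −n_y/n_z = 1.00215.
Gradient magnitude |∇z| = √(a² + b²) = √(0.02269 + 1.00431) = 1.01341.
True dip = arctan(1.01341) = 45.4°, dipping toward S (azimuth ≈ 171°).

45.4°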